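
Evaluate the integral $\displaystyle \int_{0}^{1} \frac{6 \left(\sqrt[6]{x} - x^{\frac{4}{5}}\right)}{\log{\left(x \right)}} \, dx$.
$\log{\left(\frac{1838265625}{24794911296} \right)}$

Consider the one-parameter family: let $I(a) = \int_{0}^{1} \frac{6 \left(- x^{\frac{4}{5}} + x^{a}\right)}{\log{\left(x \right)}} \, dx$.

Since $\dfrac{\partial}{\partial a}\,x^{a} = x^{a} \ln x$, the $\ln x$ in the denominator cancels and
$$\frac{dI}{da} = \int_{0}^{1} 6 x^{a} \, dx = 6 \left[\frac{x^{a+1}}{a+1}\right]_0^1 = \frac{6}{a + 1}.$$

Integrating with respect to $a$ gives $I(a) = \log{\left(\frac{15625 \left(a + 1\right)^{6}}{531441} \right)} + C$.

At $a = \frac{4}{5}$ the integrand is identically $0$, so $I(\frac{4}{5}) = 0$. The closed form gives $0$, hence $C = 0$.

Setting $a = \frac{1}{6}$:
$$I = \log{\left(\frac{1838265625}{24794911296} \right)}.$$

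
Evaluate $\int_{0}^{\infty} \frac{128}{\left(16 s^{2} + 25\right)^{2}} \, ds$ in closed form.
$\frac{8 \pi}{125}$

Start from the standard arctangent integral
$$J(a) = \int_{0}^{\infty} \frac{1}{2 \left(a^{2} + s^{2}\right)} \, ds = \frac{\pi}{4 a}.$$

Differentiating under the integral sign with respect to $a$,
$$\frac{dJ}{da} = \int_{0}^{\infty} - \frac{a}{\left(a^{2} + s^{2}\right)^{2}} \, ds = - \frac{\pi}{4 a^{2}},$$
so $\int_{0}^{\infty} \frac{1}{2 \left(a^{2} + s^{2}\right)^{2}} \, ds = \frac{\pi}{8 a^{3}}$.

Setting $a = \frac{5}{4}$:
$$I = \frac{8 \pi}{125}.$$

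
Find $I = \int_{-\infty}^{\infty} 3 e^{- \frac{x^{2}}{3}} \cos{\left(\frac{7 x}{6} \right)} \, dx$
$\frac{3 \sqrt{3} \sqrt{\pi}}{e^{\frac{49}{48}}}$

Treat the cosine frequency as a parameter and define $I(b) = \int_{-\infty}^{\infty} 3 e^{- \frac{x^{2}}{3}} \cos{\left(b x \right)} \, dx$.

Differentiating under the integral sign,
$$I'(b) = \int_{-\infty}^{\infty} - 3 x e^{- \frac{x^{2}}{3}} \sin{\left(b x \right)} \, dx.$$

Integrate $\int_{-\infty}^{\infty} x \sin(b x)\, e^{- \frac{x^{2}}{3}}\, dx$ by parts with $u = \sin(b x)$ and $dv = x\, e^{- \frac{x^{2}}{3}}\, dx$, giving $v = - \frac{3 e^{- \frac{x^{2}}{3}}}{2}$. The boundary term vanishes and
$$\int_{-\infty}^{\infty} x \sin(b x)\, e^{- \frac{x^{2}}{3}}\, dx = \frac{3 b}{2} \int_{-\infty}^{\infty} \cos(b x)\, e^{- \frac{x^{2}}{3}}\, dx,$$
so $I'(b) = - \frac{3 b}{2}\, I(b)$.

This is a separable first-order ODE; solving with the initial condition $I(0) = \int_{-\infty}^{\infty} 3 e^{- \frac{x^{2}}{3}}\,dx = 3 \sqrt{3} \sqrt{\pi}$ gives
$$I(b) = 3 \sqrt{3} \sqrt{\pi} e^{- \frac{3 b^{2}}{4}}.$$

Setting $b = \frac{7}{6}$:
$$I = \frac{3 \sqrt{3} \sqrt{\pi}}{e^{\frac{49}{48}}}.$$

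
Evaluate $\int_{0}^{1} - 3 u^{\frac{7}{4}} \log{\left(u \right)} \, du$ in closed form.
$\frac{48}{121}$

Consider the simpler parametrised integral
$$J(a) = \int_{0}^{1} - 3 u^{a} \, du = - \frac{3}{a + 1}.$$

Differentiating under the integral sign brings down a factor of $\ln u$:
$$\frac{dJ}{da} = \int_{0}^{1} - 3 u^{a} \log{\left(u \right)} \, du = \frac{3}{\left(a + 1\right)^{2}}.$$

The integral on the left is $I$, so $I = \frac{3}{\left(a + 1\right)^{2}}$.

Setting $a = \frac{7}{4}$:
$$I = \frac{48}{121}.$$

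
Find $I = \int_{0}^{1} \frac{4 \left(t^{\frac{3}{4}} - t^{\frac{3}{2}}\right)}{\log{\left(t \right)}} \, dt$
$- \log{\left(\frac{10000}{2401} \right)}$

Introduce a parameter $a$ in the exponent: let $I(a) = \int_{0}^{1} \frac{4 \left(t^{\frac{3}{4}} - t^{a}\right)}{\log{\left(t \right)}} \, dt$.

Since $\dfrac{\partial}{\partial a}\,t^{a} = t^{a} \ln t$, the $\ln t$ in the denominator cancels and
$$\frac{dI}{da} = \int_{0}^{1} -4 t^{a} \, dt = -4 \left[\frac{t^{a+1}}{a+1}\right]_0^1 = - \frac{4}{a + 1}.$$

Integrating with respect to $a$ gives $I(a) = - \log{\left(\frac{256 \left(a + 1\right)^{4}}{2401} \right)} + C$.

At $a = \frac{3}{4}$ the integrand is identically $0$, so $I(\frac{3}{4}) = 0$. The closed form gives $0$, hence $C = 0$.

Setting $a = \frac{3}{2}$:
$$I = - \log{\left(\frac{10000}{2401} \right)}.$$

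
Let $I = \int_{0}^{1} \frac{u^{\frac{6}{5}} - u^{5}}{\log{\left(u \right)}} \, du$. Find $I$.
$- \log{\left(30 \right)} + \log{\left(11 \right)}$

Consider the one-parameter family: let $I(a) = \int_{0}^{1} \frac{u^{\frac{6}{5}} - u^{a}}{\log{\left(u \right)}} \, du$.

Since $\dfrac{\partial}{\partial a}\,u^{a} = u^{a} \ln u$, the $\ln u$ in the denominator cancels and
$$\frac{dI}{da} = \int_{0}^{1} -1 u^{a} \, du = -1 \left[\frac{u^{a+1}}{a+1}\right]_0^1 = - \frac{1}{a + 1}.$$

Integrating with respect to $a$ gives $I(a) = - \log{\left(\frac{5 a}{11} + \frac{5}{11} \right)} + C$.

At $a = \frac{6}{5}$ the integrand is identically $0$, so $I(\frac{6}{5}) = 0$. The closed form gives $0$, hence $C = 0$.

Setting $a = 5$:
$$I = - \log{\left(30 \right)} + \log{\left(11 \right)}.$$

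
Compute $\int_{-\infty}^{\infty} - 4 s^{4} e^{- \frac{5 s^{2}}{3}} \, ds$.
$- \frac{27 \sqrt{15} \sqrt{\pi}}{125}$

Consider the simpler parametrised integral
$$J(a) = \int_{-\infty}^{\infty} - 4 e^{- a s^{2}} \, ds = - \frac{4 \sqrt{\pi}}{\sqrt{a}}.$$

Differentiating under the integral sign brings down a factor of $(-s^2)$:
$$\frac{dJ}{da} = \int_{-\infty}^{\infty} 4 s^{2} e^{- a s^{2}} \, ds = \frac{2 \sqrt{\pi}}{a^{\frac{3}{2}}}.$$

Repeating twice in total — each differentiation brings down another $(-s^2)$ — gives
$$\frac{d^{2}J}{da^{2}} = \int_{-\infty}^{\infty} - 4 s^{4} e^{- a s^{2}} \, ds = - \frac{3 \sqrt{\pi}}{a^{\frac{5}{2}}},$$
and the integrand here is exactly the target integrand, so $I = - \frac{3 \sqrt{\pi}}{a^{\frac{5}{2}}}$.

Setting $a = \frac{5}{3}$:
$$I = - \frac{27 \sqrt{15} \sqrt{\pi}}{125}.$$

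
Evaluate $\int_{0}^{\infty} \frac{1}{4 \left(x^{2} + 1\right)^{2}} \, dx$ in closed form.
$\frac{\pi}{16}$

Begin with the known result
$$J(a) = \int_{0}^{\infty} \frac{1}{4 \left(a^{2} + x^{2}\right)} \, dx = \frac{\pi}{8 a}.$$

Differentiating under the integral sign with respect to $a$,
$$\frac{dJ}{da} = \int_{0}^{\infty} - \frac{a}{2 \left(a^{2} + x^{2}\right)^{2}} \, dx = - \frac{\pi}{8 a^{2}},$$
so $\int_{0}^{\infty} \frac{1}{4 \left(a^{2} + x^{2}\right)^{2}} \, dx = \frac{\pi}{16 a^{3}}$.

Setting $a = 1$:
$$I = \frac{\pi}{16}.$$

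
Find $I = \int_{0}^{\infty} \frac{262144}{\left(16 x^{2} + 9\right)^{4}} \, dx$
$\frac{10240 \pi}{2187}$

Start from the standard arctangent integral
$$J(a) = \int_{0}^{\infty} \frac{4}{a^{2} + x^{2}} \, dx = \frac{2 \pi}{a}.$$

Differentiating under the integral sign with respect to $a$,
$$\frac{dJ}{da} = \int_{0}^{\infty} - \frac{8 a}{\left(a^{2} + x^{2}\right)^{2}} \, dx = - \frac{2 \pi}{a^{2}},$$
so $\int_{0}^{\infty} \frac{4}{\left(a^{2} + x^{2}\right)^{2}} \, dx = \frac{\pi}{a^{3}}$.

Repeating — each differentiation of $1/(x^2+a^2)^j$ produces $-2ja/(x^2+a^2)^{j+1}$ — and dividing through by $-2ja$ at each step yields, after $3$ differentiations in total,
$$\int_{0}^{\infty} \frac{4}{\left(a^{2} + x^{2}\right)^{4}} \, dx = \frac{5 \pi}{8 a^{7}}.$$

Setting $a = \frac{3}{4}$:
$$I = \frac{10240 \pi}{2187}.$$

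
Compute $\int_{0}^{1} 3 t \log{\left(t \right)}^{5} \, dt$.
$- \frac{45}{8}$

Begin with the known integral
$$J(a) = \int_{0}^{1} 3 t^{a} \, dt = \frac{3}{a + 1}.$$

Differentiating under the integral sign brings down a factor of $\ln t$:
$$\frac{dJ}{da} = \int_{0}^{1} 3 t^{a} \log{\left(t \right)} \, dt = - \frac{3}{\left(a + 1\right)^{2}}.$$

Repeating $5$ times in total — each differentiation brings down another $\ln t$ — gives
$$\frac{d^{5}J}{da^{5}} = \int_{0}^{1} 3 t^{a} \log{\left(t \right)}^{5} \, dt = - \frac{360}{\left(a + 1\right)^{6}},$$
and the integrand here is exactly the target integrand, so $I = - \frac{360}{\left(a + 1\right)^{6}}$.

Setting $a = 1$:
$$I = - \frac{45}{8}.$$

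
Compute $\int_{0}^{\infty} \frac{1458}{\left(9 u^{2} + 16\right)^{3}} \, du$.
$\frac{729 \pi}{8192}$

Recall the elementary integral
$$J(a) = \int_{0}^{\infty} \frac{2}{a^{2} + u^{2}} \, du = \frac{\pi}{a}.$$

Differentiating under the integral sign with respect to $a$,
$$\frac{dJ}{da} = \int_{0}^{\infty} - \frac{4 a}{\left(a^{2} + u^{2}\right)^{2}} \, du = - \frac{\pi}{a^{2}},$$
so $\int_{0}^{\infty} \frac{2}{\left(a^{2} + u^{2}\right)^{2}} \, du = \frac{\pi}{2 a^{3}}$.

Repeating — each differentiation of $1/(u^2+a^2)^j$ produces $-2ja/(u^2+a^2)^{j+1}$ — and dividing through by $-2ja$ at each step yields, after $2$ differentiations in total,
$$\int_{0}^{\infty} \frac{2}{\left(a^{2} + u^{2}\right)^{3}} \, du = \frac{3 \pi}{8 a^{5}}.$$

Setting $a = \frac{4}{3}$:
$$I = \frac{729 \pi}{8192}.$$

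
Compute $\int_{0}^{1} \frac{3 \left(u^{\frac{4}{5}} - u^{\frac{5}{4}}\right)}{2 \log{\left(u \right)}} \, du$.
$\log{\left(\frac{8 \sqrt{5}}{25} \right)}$

Introduce a parameter $a$ in the exponent: let $I(a) = \int_{0}^{1} \frac{3 \left(- u^{\frac{5}{4}} + u^{a}\right)}{2 \log{\left(u \right)}} \, du$.

Since $\dfrac{\partial}{\partial a}\,u^{a} = u^{a} \ln u$, the $\ln u$ in the denominator cancels and
$$\frac{dI}{da} = \int_{0}^{1} \frac{3}{2} u^{a} \, du = \frac{3}{2} \left[\frac{u^{a+1}}{a+1}\right]_0^1 = \frac{3}{2 \left(a + 1\right)}.$$

Integrating with respect to $a$ gives $I(a) = \log{\left(\frac{8 \left(a + 1\right)^{\frac{3}{2}}}{27} \right)} + C$.

At $a = \frac{5}{4}$ the integrand is identically $0$, so $I(\frac{5}{4}) = 0$. The closed form gives $0$, hence $C = 0$.

Setting $a = \frac{4}{5}$:
$$I = \log{\left(\frac{8 \sqrt{5}}{25} \right)}.$$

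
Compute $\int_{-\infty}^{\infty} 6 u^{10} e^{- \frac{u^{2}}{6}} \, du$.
$1377810 \sqrt{6} \sqrt{\pi}$

Begin with the known integral
$$J(a) = \int_{-\infty}^{\infty} 6 e^{- a u^{2}} \, du = \frac{6 \sqrt{\pi}}{\sqrt{a}}.$$

Differentiating under the integral sign brings down a factor of $(-u^2)$:
$$\frac{dJ}{da} = \int_{-\infty}^{\infty} - 6 u^{2} e^{- a u^{2}} \, du = - \frac{3 \sqrt{\pi}}{a^{\frac{3}{2}}}.$$

Repeating $5$ times in total — each differentiation brings down another $(-u^2)$ — gives
$$\frac{d^{5}J}{da^{5}} = \int_{-\infty}^{\infty} - 6 u^{10} e^{- a u^{2}} \, du = - \frac{2835 \sqrt{\pi}}{16 a^{\frac{11}{2}}},$$
and the integrand here is $(-1)^{5}$ times the target integrand, so $I = (-1)^{5}\,\frac{d^{5}J}{da^{5}} = \frac{2835 \sqrt{\pi}}{16 a^{\frac{11}{2}}}$.

Setting $a = \frac{1}{6}$:
$$I = 1377810 \sqrt{6} \sqrt{\pi}.$$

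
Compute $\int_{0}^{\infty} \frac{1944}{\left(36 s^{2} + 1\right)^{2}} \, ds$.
$81 \pi$

Start from the standard arctangent integral
$$J(a) = \int_{0}^{\infty} \frac{3}{2 \left(a^{2} + s^{2}\right)} \, ds = \frac{3 \pi}{4 a}.$$

Differentiating under the integral sign with respect to $a$,
$$\frac{dJ}{da} = \int_{0}^{\infty} - \frac{3 a}{\left(a^{2} + s^{2}\right)^{2}} \, ds = - \frac{3 \pi}{4 a^{2}},$$
so $\int_{0}^{\infty} \frac{3}{2 \left(a^{2} + s^{2}\right)^{2}} \, ds = \frac{3 \pi}{8 a^{3}}$.

Setting $a = \frac{1}{6}$:
$$I = 81 \pi.$$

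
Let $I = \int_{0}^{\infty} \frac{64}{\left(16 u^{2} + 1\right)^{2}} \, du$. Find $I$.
$4 \pi$

Recall the elementary integral
$$J(a) = \int_{0}^{\infty} \frac{1}{4 \left(a^{2} + u^{2}\right)} \, du = \frac{\pi}{8 a}.$$

Differentiating under the integral sign with respect to $a$,
$$\frac{dJ}{da} = \int_{0}^{\infty} - \frac{a}{2 \left(a^{2} + u^{2}\right)^{2}} \, du = - \frac{\pi}{8 a^{2}},$$
so $\int_{0}^{\infty} \frac{1}{4 \left(a^{2} + u^{2}\right)^{2}} \, du = \frac{\pi}{16 a^{3}}$.

Setting $a = \frac{1}{4}$:
$$I = 4 \pi.$$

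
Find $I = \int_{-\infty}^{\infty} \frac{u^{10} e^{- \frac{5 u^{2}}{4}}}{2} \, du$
$\frac{6048 \sqrt{5} \sqrt{\pi}}{3125}$

Start from the elementary integral
$$J(a) = \int_{-\infty}^{\infty} \frac{e^{- a u^{2}}}{2} \, du = \frac{\sqrt{\pi}}{2 \sqrt{a}}.$$

Differentiating under the integral sign brings down a factor of $(-u^2)$:
$$\frac{dJ}{da} = \int_{-\infty}^{\infty} - \frac{u^{2} e^{- a u^{2}}}{2} \, du = - \frac{\sqrt{\pi}}{4 a^{\frac{3}{2}}}.$$

Repeating $5$ times in total — each differentiation brings down another $(-u^2)$ — gives
$$\frac{d^{5}J}{da^{5}} = \int_{-\infty}^{\infty} - \frac{u^{10} e^{- a u^{2}}}{2} \, du = - \frac{945 \sqrt{\pi}}{64 a^{\frac{11}{2}}},$$
and the integrand here is $(-1)^{5}$ times the target integrand, so $I = (-1)^{5}\,\frac{d^{5}J}{da^{5}} = \frac{945 \sqrt{\pi}}{64 a^{\frac{11}{2}}}$.

Setting $a = \frac{5}{4}$:
$$I = \frac{6048 \sqrt{5} \sqrt{\pi}}{3125}.$$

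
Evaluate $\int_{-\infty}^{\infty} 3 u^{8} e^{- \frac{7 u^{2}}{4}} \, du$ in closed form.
$\frac{1440 \sqrt{7} \sqrt{\pi}}{2401}$

Start from the elementary integral
$$J(a) = \int_{-\infty}^{\infty} 3 e^{- a u^{2}} \, du = \frac{3 \sqrt{\pi}}{\sqrt{a}}.$$

Differentiating under the integral sign brings down a factor of $(-u^2)$:
$$\frac{dJ}{da} = \int_{-\infty}^{\infty} - 3 u^{2} e^{- a u^{2}} \, du = - \frac{3 \sqrt{\pi}}{2 a^{\frac{3}{2}}}.$$

Repeating $4$ times in total — each differentiation brings down another $(-u^2)$ — gives
$$\frac{d^{4}J}{da^{4}} = \int_{-\infty}^{\infty} 3 u^{8} e^{- a u^{2}} \, du = \frac{315 \sqrt{\pi}}{16 a^{\frac{9}{2}}},$$
and the integrand here is exactly the target integrand, so $I = \frac{315 \sqrt{\pi}}{16 a^{\frac{9}{2}}}$.

Setting $a = \frac{7}{4}$:
$$I = \frac{1440 \sqrt{7} \sqrt{\pi}}{2401}.$$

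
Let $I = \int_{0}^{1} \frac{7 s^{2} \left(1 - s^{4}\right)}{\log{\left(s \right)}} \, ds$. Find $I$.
$\log{\left(\frac{2187}{823543} \right)}$

Consider the one-parameter family: let $I(a) = \int_{0}^{1} \frac{7 \left(s^{2} - s^{a}\right)}{\log{\left(s \right)}} \, ds$.

Since $\dfrac{\partial}{\partial a}\,s^{a} = s^{a} \ln s$, the $\ln s$ in the denominator cancels and
$$\frac{dI}{da} = \int_{0}^{1} -7 s^{a} \, ds = -7 \left[\frac{s^{a+1}}{a+1}\right]_0^1 = - \frac{7}{a + 1}.$$

Integrating with respect to $a$ gives $I(a) = \log{\left(\frac{2187}{\left(a + 1\right)^{7}} \right)} + C$.

At $a = 2$ the integrand is identically $0$, so $I(2) = 0$. The closed form gives $0$, hence $C = 0$.

Setting $a = 6$:
$$I = \log{\left(\frac{2187}{823543} \right)}.$$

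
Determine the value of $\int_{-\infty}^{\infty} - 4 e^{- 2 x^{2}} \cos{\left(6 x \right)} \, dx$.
$- \frac{2 \sqrt{2} \sqrt{\pi}}{e^{\frac{9}{2}}}$

Let $b$ denote the cosine frequency and define $I(b) = \int_{-\infty}^{\infty} - 4 e^{- 2 x^{2}} \cos{\left(b x \right)} \, dx$.

Differentiating under the integral sign,
$$I'(b) = \int_{-\infty}^{\infty} 4 x e^{- 2 x^{2}} \sin{\left(b x \right)} \, dx.$$

Integrate $\int_{-\infty}^{\infty} x \sin(b x)\, e^{- 2 x^{2}}\, dx$ by parts with $u = \sin(b x)$ and $dv = x\, e^{- 2 x^{2}}\, dx$, giving $v = - \frac{e^{- 2 x^{2}}}{4}$. The boundary term vanishes and
$$\int_{-\infty}^{\infty} x \sin(b x)\, e^{- 2 x^{2}}\, dx = \frac{b}{4} \int_{-\infty}^{\infty} \cos(b x)\, e^{- 2 x^{2}}\, dx,$$
so $I'(b) = - \frac{b}{4}\, I(b)$.

This is a separable first-order ODE; solving with the initial condition $I(0) = \int_{-\infty}^{\infty} - 4 e^{- 2 x^{2}}\,dx = - 2 \sqrt{2} \sqrt{\pi}$ gives
$$I(b) = - 2 \sqrt{2} \sqrt{\pi} e^{- \frac{b^{2}}{8}}.$$

Setting $b = 6$:
$$I = - \frac{2 \sqrt{2} \sqrt{\pi}}{e^{\frac{9}{2}}}.$$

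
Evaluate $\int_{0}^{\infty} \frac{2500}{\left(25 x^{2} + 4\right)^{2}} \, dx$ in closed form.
$\frac{125 \pi}{8}$

Begin with the known result
$$J(a) = \int_{0}^{\infty} \frac{4}{a^{2} + x^{2}} \, dx = \frac{2 \pi}{a}.$$

Differentiating under the integral sign with respect to $a$,
$$\frac{dJ}{da} = \int_{0}^{\infty} - \frac{8 a}{\left(a^{2} + x^{2}\right)^{2}} \, dx = - \frac{2 \pi}{a^{2}},$$
so $\int_{0}^{\infty} \frac{4}{\left(a^{2} + x^{2}\right)^{2}} \, dx = \frac{\pi}{a^{3}}$.

Setting $a = \frac{2}{5}$:
$$I = \frac{125 \pi}{8}.$$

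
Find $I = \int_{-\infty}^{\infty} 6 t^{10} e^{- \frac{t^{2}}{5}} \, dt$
$\frac{8859375 \sqrt{5} \sqrt{\pi}}{16}$

Begin with the known integral
$$J(a) = \int_{-\infty}^{\infty} 6 e^{- a t^{2}} \, dt = \frac{6 \sqrt{\pi}}{\sqrt{a}}.$$

Differentiating under the integral sign brings down a factor of $(-t^2)$:
$$\frac{dJ}{da} = \int_{-\infty}^{\infty} - 6 t^{2} e^{- a t^{2}} \, dt = - \frac{3 \sqrt{\pi}}{a^{\frac{3}{2}}}.$$

Repeating $5$ times in total — each differentiation brings down another $(-t^2)$ — gives
$$\frac{d^{5}J}{da^{5}} = \int_{-\infty}^{\infty} - 6 t^{10} e^{- a t^{2}} \, dt = - \frac{2835 \sqrt{\pi}}{16 a^{\frac{11}{2}}},$$
and the integrand here is $(-1)^{5}$ times the target integrand, so $I = (-1)^{5}\,\frac{d^{5}J}{da^{5}} = \frac{2835 \sqrt{\pi}}{16 a^{\frac{11}{2}}}$.

Setting $a = \frac{1}{5}$:
$$I = \frac{8859375 \sqrt{5} \sqrt{\pi}}{16}.$$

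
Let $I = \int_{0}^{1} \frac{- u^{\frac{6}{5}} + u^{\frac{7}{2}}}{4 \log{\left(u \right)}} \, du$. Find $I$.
$- \frac{\log{\left(22 \right)}}{4} + \frac{\log{\left(5 \right)}}{4} + \frac{\log{\left(3 \right)}}{2}$

Consider the one-parameter family: let $I(a) = \int_{0}^{1} \frac{- u^{\frac{6}{5}} + u^{a}}{4 \log{\left(u \right)}} \, du$.

Since $\dfrac{\partial}{\partial a}\,u^{a} = u^{a} \ln u$, the $\ln u$ in the denominator cancels and
$$\frac{dI}{da} = \int_{0}^{1} \frac{1}{4} u^{a} \, du = \frac{1}{4} \left[\frac{u^{a+1}}{a+1}\right]_0^1 = \frac{1}{4 \left(a + 1\right)}.$$

Integrating with respect to $a$ gives $I(a) = \frac{\log{\left(a + 1 \right)}}{4} - \frac{\log{\left(11 \right)}}{4} + \frac{\log{\left(5 \right)}}{4} + C$.

At $a = \frac{6}{5}$ the integrand is identically $0$, so $I(\frac{6}{5}) = 0$. The closed form gives $0$, hence $C = 0$.

Setting $a = \frac{7}{2}$:
$$I = - \frac{\log{\left(22 \right)}}{4} + \frac{\log{\left(5 \right)}}{4} + \frac{\log{\left(3 \right)}}{2}.$$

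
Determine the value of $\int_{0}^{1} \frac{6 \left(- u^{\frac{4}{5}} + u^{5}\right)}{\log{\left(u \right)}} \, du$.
$\log{\left(\frac{1000000}{729} \right)}$

Introduce a parameter $a$ in the exponent: let $I(a) = \int_{0}^{1} \frac{6 \left(u^{5} - u^{a}\right)}{\log{\left(u \right)}} \, du$.

Since $\dfrac{\partial}{\partial a}\,u^{a} = u^{a} \ln u$, the $\ln u$ in the denominator cancels and
$$\frac{dI}{da} = \int_{0}^{1} -6 u^{a} \, du = -6 \left[\frac{u^{a+1}}{a+1}\right]_0^1 = - \frac{6}{a + 1}.$$

Integrating with respect to $a$ gives $I(a) = \log{\left(\frac{46656}{\left(a + 1\right)^{6}} \right)} + C$.

At $a = 5$ the integrand is identically $0$, so $I(5) = 0$. The closed form gives $0$, hence $C = 0$.

Setting $a = \frac{4}{5}$:
$$I = \log{\left(\frac{1000000}{729} \right)}.$$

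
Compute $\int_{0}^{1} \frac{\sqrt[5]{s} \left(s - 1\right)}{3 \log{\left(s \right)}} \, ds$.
$- \frac{\log{\left(6 \right)}}{3} + \frac{\log{\left(11 \right)}}{3}$

Consider the one-parameter family: let $I(a) = \int_{0}^{1} \frac{s^{\frac{6}{5}} - s^{a}}{3 \log{\left(s \right)}} \, ds$.

Since $\dfrac{\partial}{\partial a}\,s^{a} = s^{a} \ln s$, the $\ln s$ in the denominator cancels and
$$\frac{dI}{da} = \int_{0}^{1} - \frac{1}{3} s^{a} \, ds = - \frac{1}{3} \left[\frac{s^{a+1}}{a+1}\right]_0^1 = - \frac{1}{3 a + 3}.$$

Integrating with respect to $a$ gives $I(a) = - \frac{\log{\left(a + 1 \right)}}{3} - \frac{\log{\left(5 \right)}}{3} + \frac{\log{\left(11 \right)}}{3} + C$.

At $a = \frac{6}{5}$ the integrand is identically $0$, so $I(\frac{6}{5}) = 0$. The closed form gives $0$, hence $C = 0$.

Setting $a = \frac{1}{5}$:
$$I = - \frac{\log{\left(6 \right)}}{3} + \frac{\log{\left(11 \right)}}{3}.$$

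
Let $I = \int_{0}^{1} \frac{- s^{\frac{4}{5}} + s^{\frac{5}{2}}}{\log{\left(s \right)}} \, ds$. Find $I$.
$\log{\left(\frac{35}{18} \right)}$

Replace the exponent $\frac{5}{2}$ by a parameter $a$: let $I(a) = \int_{0}^{1} \frac{- s^{\frac{4}{5}} + s^{a}}{\log{\left(s \right)}} \, ds$.

Since $\dfrac{\partial}{\partial a}\,s^{a} = s^{a} \ln s$, the $\ln s$ in the denominator cancels and
$$\frac{dI}{da} = \int_{0}^{1} s^{a} \, ds = \left[\frac{s^{a+1}}{a+1}\right]_0^1 = \frac{1}{a + 1}.$$

Integrating with respect to $a$ gives $I(a) = \log{\left(\frac{5 a}{9} + \frac{5}{9} \right)} + C$.

At $a = \frac{4}{5}$ the integrand is identically $0$, so $I(\frac{4}{5}) = 0$. The closed form gives $0$, hence $C = 0$.

Setting $a = \frac{5}{2}$:
$$I = \log{\left(\frac{35}{18} \right)}.$$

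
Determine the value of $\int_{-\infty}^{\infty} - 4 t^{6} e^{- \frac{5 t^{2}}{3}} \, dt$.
$- \frac{81 \sqrt{15} \sqrt{\pi}}{250}$

Consider the simpler parametrised integral
$$J(a) = \int_{-\infty}^{\infty} - 4 e^{- a t^{2}} \, dt = - \frac{4 \sqrt{\pi}}{\sqrt{a}}.$$

Differentiating under the integral sign brings down a factor of $(-t^2)$:
$$\frac{dJ}{da} = \int_{-\infty}^{\infty} 4 t^{2} e^{- a t^{2}} \, dt = \frac{2 \sqrt{\pi}}{a^{\frac{3}{2}}}.$$

Repeating $3$ times in total — each differentiation brings down another $(-t^2)$ — gives
$$\frac{d^{3}J}{da^{3}} = \int_{-\infty}^{\infty} 4 t^{6} e^{- a t^{2}} \, dt = \frac{15 \sqrt{\pi}}{2 a^{\frac{7}{2}}},$$
and the integrand here is $(-1)^{3}$ times the target integrand, so $I = (-1)^{3}\,\frac{d^{3}J}{da^{3}} = - \frac{15 \sqrt{\pi}}{2 a^{\frac{7}{2}}}$.

Setting $a = \frac{5}{3}$:
$$I = - \frac{81 \sqrt{15} \sqrt{\pi}}{250}.$$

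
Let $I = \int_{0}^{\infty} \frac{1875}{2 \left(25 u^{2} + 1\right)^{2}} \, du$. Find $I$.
$\frac{375 \pi}{8}$

Start from the standard arctangent integral
$$J(a) = \int_{0}^{\infty} \frac{3}{2 \left(a^{2} + u^{2}\right)} \, du = \frac{3 \pi}{4 a}.$$

Differentiating under the integral sign with respect to $a$,
$$\frac{dJ}{da} = \int_{0}^{\infty} - \frac{3 a}{\left(a^{2} + u^{2}\right)^{2}} \, du = - \frac{3 \pi}{4 a^{2}},$$
so $\int_{0}^{\infty} \frac{3}{2 \left(a^{2} + u^{2}\right)^{2}} \, du = \frac{3 \pi}{8 a^{3}}$.

Setting $a = \frac{1}{5}$:
$$I = \frac{375 \pi}{8}.$$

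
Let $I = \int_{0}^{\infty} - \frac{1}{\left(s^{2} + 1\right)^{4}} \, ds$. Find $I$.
$- \frac{5 \pi}{32}$

Recall the elementary integral
$$J(a) = \int_{0}^{\infty} - \frac{1}{a^{2} + s^{2}} \, ds = - \frac{\pi}{2 a}.$$

Differentiating under the integral sign with respect to $a$,
$$\frac{dJ}{da} = \int_{0}^{\infty} \frac{2 a}{\left(a^{2} + s^{2}\right)^{2}} \, ds = \frac{\pi}{2 a^{2}},$$
so $\int_{0}^{\infty} - \frac{1}{\left(a^{2} + s^{2}\right)^{2}} \, ds = - \frac{\pi}{4 a^{3}}$.

Repeating — each differentiation of $1/(s^2+a^2)^j$ produces $-2ja/(s^2+a^2)^{j+1}$ — and dividing through by $-2ja$ at each step yields, after $3$ differentiations in total,
$$\int_{0}^{\infty} - \frac{1}{\left(a^{2} + s^{2}\right)^{4}} \, ds = - \frac{5 \pi}{32 a^{7}}.$$

Setting $a = 1$:
$$I = - \frac{5 \pi}{32}.$$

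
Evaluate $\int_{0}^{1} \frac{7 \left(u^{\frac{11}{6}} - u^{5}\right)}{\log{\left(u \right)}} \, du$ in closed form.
$- \log{\left(\frac{78364164096}{410338673} \right)}$

Replace the exponent $5$ by a parameter $a$: let $I(a) = \int_{0}^{1} \frac{7 \left(u^{\frac{11}{6}} - u^{a}\right)}{\log{\left(u \right)}} \, du$.

Since $\dfrac{\partial}{\partial a}\,u^{a} = u^{a} \ln u$, the $\ln u$ in the denominator cancels and
$$\frac{dI}{da} = \int_{0}^{1} -7 u^{a} \, du = -7 \left[\frac{u^{a+1}}{a+1}\right]_0^1 = - \frac{7}{a + 1}.$$

Integrating with respect to $a$ gives $I(a) = - \log{\left(\frac{279936 \left(a + 1\right)^{7}}{410338673} \right)} + C$.

At $a = \frac{11}{6}$ the integrand is identically $0$, so $I(\frac{11}{6}) = 0$. The closed form gives $0$, hence $C = 0$.

Setting $a = 5$:
$$I = - \log{\left(\frac{78364164096}{410338673} \right)}.$$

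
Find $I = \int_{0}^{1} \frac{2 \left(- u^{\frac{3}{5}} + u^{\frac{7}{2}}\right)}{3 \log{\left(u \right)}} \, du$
$\log{\left(\frac{3 \cdot 5^{\frac{2}{3}} \sqrt[3]{6}}{8} \right)}$

Consider the one-parameter family: let $I(a) = \int_{0}^{1} \frac{2 \left(- u^{\frac{3}{5}} + u^{a}\right)}{3 \log{\left(u \right)}} \, du$.

Since $\dfrac{\partial}{\partial a}\,u^{a} = u^{a} \ln u$, the $\ln u$ in the denominator cancels and
$$\frac{dI}{da} = \int_{0}^{1} \frac{2}{3} u^{a} \, du = \frac{2}{3} \left[\frac{u^{a+1}}{a+1}\right]_0^1 = \frac{2}{3 \left(a + 1\right)}.$$

Integrating with respect to $a$ gives $I(a) = \log{\left(\frac{5^{\frac{2}{3}} \left(a + 1\right)^{\frac{2}{3}}}{4} \right)} + C$.

At $a = \frac{3}{5}$ the integrand is identically $0$, so $I(\frac{3}{5}) = 0$. The closed form gives $0$, hence $C = 0$.

Setting $a = \frac{7}{2}$:
$$I = \log{\left(\frac{3 \cdot 5^{\frac{2}{3}} \sqrt[3]{6}}{8} \right)}.$$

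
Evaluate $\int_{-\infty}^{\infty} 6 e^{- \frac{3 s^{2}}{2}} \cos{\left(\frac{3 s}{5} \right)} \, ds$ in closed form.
$\frac{2 \sqrt{6} \sqrt{\pi}}{e^{\frac{3}{50}}}$

Define $I(b) = \int_{-\infty}^{\infty} 6 e^{- \frac{3 s^{2}}{2}} \cos{\left(b s \right)} \, ds$.

Differentiating under the integral sign,
$$I'(b) = \int_{-\infty}^{\infty} - 6 s e^{- \frac{3 s^{2}}{2}} \sin{\left(b s \right)} \, ds.$$

Integrate $\int_{-\infty}^{\infty} s \sin(b s)\, e^{- \frac{3 s^{2}}{2}}\, ds$ by parts with $u = \sin(b s)$ and $dv = s\, e^{- \frac{3 s^{2}}{2}}\, ds$, giving $v = - \frac{e^{- \frac{3 s^{2}}{2}}}{3}$. The boundary term vanishes and
$$\int_{-\infty}^{\infty} s \sin(b s)\, e^{- \frac{3 s^{2}}{2}}\, ds = \frac{b}{3} \int_{-\infty}^{\infty} \cos(b s)\, e^{- \frac{3 s^{2}}{2}}\, ds,$$
so $I'(b) = - \frac{b}{3}\, I(b)$.

This is a separable first-order ODE; solving with the initial condition $I(0) = \int_{-\infty}^{\infty} 6 e^{- \frac{3 s^{2}}{2}}\,ds = 2 \sqrt{6} \sqrt{\pi}$ gives
$$I(b) = 2 \sqrt{6} \sqrt{\pi} e^{- \frac{b^{2}}{6}}.$$

Setting $b = \frac{3}{5}$:
$$I = \frac{2 \sqrt{6} \sqrt{\pi}}{e^{\frac{3}{50}}}.$$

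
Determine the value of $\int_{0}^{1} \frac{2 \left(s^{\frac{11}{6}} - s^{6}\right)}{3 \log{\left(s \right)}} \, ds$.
$\log{\left(\frac{17^{\frac{2}{3}} \sqrt[3]{42}}{42} \right)}$

Consider the one-parameter family: let $I(a) = \int_{0}^{1} \frac{2 \left(s^{\frac{11}{6}} - s^{a}\right)}{3 \log{\left(s \right)}} \, ds$.

Since $\dfrac{\partial}{\partial a}\,s^{a} = s^{a} \ln s$, the $\ln s$ in the denominator cancels and
$$\frac{dI}{da} = \int_{0}^{1} - \frac{2}{3} s^{a} \, ds = - \frac{2}{3} \left[\frac{s^{a+1}}{a+1}\right]_0^1 = - \frac{2}{3 a + 3}.$$

Integrating with respect to $a$ gives $I(a) = - \frac{2 \log{\left(a + 1 \right)}}{3} - \frac{2 \log{\left(6 \right)}}{3} + \frac{2 \log{\left(17 \right)}}{3} + C$.

At $a = \frac{11}{6}$ the integrand is identically $0$, so $I(\frac{11}{6}) = 0$. The closed form gives $0$, hence $C = 0$.

Setting $a = 6$:
$$I = \log{\left(\frac{17^{\frac{2}{3}} \sqrt[3]{42}}{42} \right)}.$$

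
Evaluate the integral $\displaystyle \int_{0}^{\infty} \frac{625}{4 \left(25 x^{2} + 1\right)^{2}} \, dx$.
$\frac{125 \pi}{16}$

Recall the elementary integral
$$J(a) = \int_{0}^{\infty} \frac{1}{4 \left(a^{2} + x^{2}\right)} \, dx = \frac{\pi}{8 a}.$$

Differentiating under the integral sign with respect to $a$,
$$\frac{dJ}{da} = \int_{0}^{\infty} - \frac{a}{2 \left(a^{2} + x^{2}\right)^{2}} \, dx = - \frac{\pi}{8 a^{2}},$$
so $\int_{0}^{\infty} \frac{1}{4 \left(a^{2} + x^{2}\right)^{2}} \, dx = \frac{\pi}{16 a^{3}}$.

Setting $a = \frac{1}{5}$:
$$I = \frac{125 \pi}{16}.$$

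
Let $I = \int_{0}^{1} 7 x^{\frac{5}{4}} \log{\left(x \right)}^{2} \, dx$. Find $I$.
$\frac{896}{729}$

Start from the elementary integral
$$J(a) = \int_{0}^{1} 7 x^{a} \, dx = \frac{7}{a + 1}.$$

Differentiating under the integral sign brings down a factor of $\ln x$:
$$\frac{dJ}{da} = \int_{0}^{1} 7 x^{a} \log{\left(x \right)} \, dx = - \frac{7}{\left(a + 1\right)^{2}}.$$

Repeating twice in total — each differentiation brings down another $\ln x$ — gives
$$\frac{d^{2}J}{da^{2}} = \int_{0}^{1} 7 x^{a} \log{\left(x \right)}^{2} \, dx = \frac{14}{\left(a + 1\right)^{3}},$$
and the integrand here is exactly the target integrand, so $I = \frac{14}{\left(a + 1\right)^{3}}$.

Setting $a = \frac{5}{4}$:
$$I = \frac{896}{729}.$$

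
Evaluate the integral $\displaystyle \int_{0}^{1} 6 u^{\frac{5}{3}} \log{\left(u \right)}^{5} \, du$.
$- \frac{32805}{16384}$

Start from the elementary integral
$$J(a) = \int_{0}^{1} 6 u^{a} \, du = \frac{6}{a + 1}.$$

Differentiating under the integral sign brings down a factor of $\ln u$:
$$\frac{dJ}{da} = \int_{0}^{1} 6 u^{a} \log{\left(u \right)} \, du = - \frac{6}{\left(a + 1\right)^{2}}.$$

Repeating $5$ times in total — each differentiation brings down another $\ln u$ — gives
$$\frac{d^{5}J}{da^{5}} = \int_{0}^{1} 6 u^{a} \log{\left(u \right)}^{5} \, du = - \frac{720}{\left(a + 1\right)^{6}},$$
and the integrand here is exactly the target integrand, so $I = - \frac{720}{\left(a + 1\right)^{6}}$.

Setting $a = \frac{5}{3}$:
$$I = - \frac{32805}{16384}.$$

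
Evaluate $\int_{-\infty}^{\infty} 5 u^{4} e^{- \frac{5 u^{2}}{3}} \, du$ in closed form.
$\frac{27 \sqrt{15} \sqrt{\pi}}{100}$

Consider the simpler parametrised integral
$$J(a) = \int_{-\infty}^{\infty} 5 e^{- a u^{2}} \, du = \frac{5 \sqrt{\pi}}{\sqrt{a}}.$$

Differentiating under the integral sign brings down a factor of $(-u^2)$:
$$\frac{dJ}{da} = \int_{-\infty}^{\infty} - 5 u^{2} e^{- a u^{2}} \, du = - \frac{5 \sqrt{\pi}}{2 a^{\frac{3}{2}}}.$$

Repeating twice in total — each differentiation brings down another $(-u^2)$ — gives
$$\frac{d^{2}J}{da^{2}} = \int_{-\infty}^{\infty} 5 u^{4} e^{- a u^{2}} \, du = \frac{15 \sqrt{\pi}}{4 a^{\frac{5}{2}}},$$
and the integrand here is exactly the target integrand, so $I = \frac{15 \sqrt{\pi}}{4 a^{\frac{5}{2}}}$.

Setting $a = \frac{5}{3}$:
$$I = \frac{27 \sqrt{15} \sqrt{\pi}}{100}.$$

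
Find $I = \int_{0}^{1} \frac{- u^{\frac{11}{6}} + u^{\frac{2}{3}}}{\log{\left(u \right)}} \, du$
$\log{\left(\frac{10}{17} \right)}$

Introduce a parameter $a$ in the exponent: let $I(a) = \int_{0}^{1} \frac{- u^{\frac{11}{6}} + u^{a}}{\log{\left(u \right)}} \, du$.

Since $\dfrac{\partial}{\partial a}\,u^{a} = u^{a} \ln u$, the $\ln u$ in the denominator cancels and
$$\frac{dI}{da} = \int_{0}^{1} u^{a} \, du = \left[\frac{u^{a+1}}{a+1}\right]_0^1 = \frac{1}{a + 1}.$$

Integrating with respect to $a$ gives $I(a) = \log{\left(\frac{6 a}{17} + \frac{6}{17} \right)} + C$.

At $a = \frac{11}{6}$ the integrand is identically $0$, so $I(\frac{11}{6}) = 0$. The closed form gives $0$, hence $C = 0$.

Setting $a = \frac{2}{3}$:
$$I = \log{\left(\frac{10}{17} \right)}.$$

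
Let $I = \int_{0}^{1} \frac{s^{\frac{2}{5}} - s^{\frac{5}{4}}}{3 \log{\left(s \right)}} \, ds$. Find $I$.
$\log{\left(\frac{\sqrt[3]{2100}}{15} \right)}$

Consider the one-parameter family: let $I(a) = \int_{0}^{1} \frac{s^{\frac{2}{5}} - s^{a}}{3 \log{\left(s \right)}} \, ds$.

Since $\dfrac{\partial}{\partial a}\,s^{a} = s^{a} \ln s$, the $\ln s$ in the denominator cancels and
$$\frac{dI}{da} = \int_{0}^{1} - \frac{1}{3} s^{a} \, ds = - \frac{1}{3} \left[\frac{s^{a+1}}{a+1}\right]_0^1 = - \frac{1}{3 a + 3}.$$

Integrating with respect to $a$ gives $I(a) = - \frac{\log{\left(a + 1 \right)}}{3} - \frac{\log{\left(5 \right)}}{3} + \frac{\log{\left(7 \right)}}{3} + C$.

At $a = \frac{2}{5}$ the integrand is identically $0$, so $I(\frac{2}{5}) = 0$. The closed form gives $0$, hence $C = 0$.

Setting $a = \frac{5}{4}$:
$$I = \log{\left(\frac{\sqrt[3]{2100}}{15} \right)}.$$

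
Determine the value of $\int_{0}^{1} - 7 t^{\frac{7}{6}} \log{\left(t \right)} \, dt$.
$\frac{252}{169}$

Begin with the known integral
$$J(a) = \int_{0}^{1} - 7 t^{a} \, dt = - \frac{7}{a + 1}.$$

Differentiating under the integral sign brings down a factor of $\ln t$:
$$\frac{dJ}{da} = \int_{0}^{1} - 7 t^{a} \log{\left(t \right)} \, dt = \frac{7}{\left(a + 1\right)^{2}}.$$

The integral on the left is $I$, so $I = \frac{7}{\left(a + 1\right)^{2}}$.

Setting $a = \frac{7}{6}$:
$$I = \frac{252}{169}.$$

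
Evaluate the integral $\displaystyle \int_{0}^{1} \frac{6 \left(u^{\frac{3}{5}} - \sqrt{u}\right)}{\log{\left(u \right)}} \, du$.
$\log{\left(\frac{16777216}{11390625} \right)}$

Consider the one-parameter family: let $I(a) = \int_{0}^{1} \frac{6 \left(- \sqrt{u} + u^{a}\right)}{\log{\left(u \right)}} \, du$.

Since $\dfrac{\partial}{\partial a}\,u^{a} = u^{a} \ln u$, the $\ln u$ in the denominator cancels and
$$\frac{dI}{da} = \int_{0}^{1} 6 u^{a} \, du = 6 \left[\frac{u^{a+1}}{a+1}\right]_0^1 = \frac{6}{a + 1}.$$

Integrating with respect to $a$ gives $I(a) = \log{\left(\frac{64 \left(a + 1\right)^{6}}{729} \right)} + C$.

At $a = \frac{1}{2}$ the integrand is identically $0$, so $I(\frac{1}{2}) = 0$. The closed form gives $0$, hence $C = 0$.

Setting $a = \frac{3}{5}$:
$$I = \log{\left(\frac{16777216}{11390625} \right)}.$$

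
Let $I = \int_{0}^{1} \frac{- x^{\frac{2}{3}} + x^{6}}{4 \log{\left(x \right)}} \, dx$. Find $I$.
$- \frac{\log{\left(5 \right)}}{4} + \frac{\log{\left(3 \right)}}{4} + \frac{\log{\left(7 \right)}}{4}$

Replace the exponent $6$ by a parameter $a$: let $I(a) = \int_{0}^{1} \frac{- x^{\frac{2}{3}} + x^{a}}{4 \log{\left(x \right)}} \, dx$.

Since $\dfrac{\partial}{\partial a}\,x^{a} = x^{a} \ln x$, the $\ln x$ in the denominator cancels and
$$\frac{dI}{da} = \int_{0}^{1} \frac{1}{4} x^{a} \, dx = \frac{1}{4} \left[\frac{x^{a+1}}{a+1}\right]_0^1 = \frac{1}{4 \left(a + 1\right)}.$$

Integrating with respect to $a$ gives $I(a) = \frac{\log{\left(a + 1 \right)}}{4} - \frac{\log{\left(5 \right)}}{4} + \frac{\log{\left(3 \right)}}{4} + C$.

At $a = \frac{2}{3}$ the integrand is identically $0$, so $I(\frac{2}{3}) = 0$. The closed form gives $0$, hence $C = 0$.

Setting $a = 6$:
$$I = - \frac{\log{\left(5 \right)}}{4} + \frac{\log{\left(3 \right)}}{4} + \frac{\log{\left(7 \right)}}{4}.$$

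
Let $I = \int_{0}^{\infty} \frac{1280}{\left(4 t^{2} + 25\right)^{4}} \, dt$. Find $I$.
$\frac{4 \pi}{3125}$

Recall the elementary integral
$$J(a) = \int_{0}^{\infty} \frac{5}{a^{2} + t^{2}} \, dt = \frac{5 \pi}{2 a}.$$

Differentiating under the integral sign with respect to $a$,
$$\frac{dJ}{da} = \int_{0}^{\infty} - \frac{10 a}{\left(a^{2} + t^{2}\right)^{2}} \, dt = - \frac{5 \pi}{2 a^{2}},$$
so $\int_{0}^{\infty} \frac{5}{\left(a^{2} + t^{2}\right)^{2}} \, dt = \frac{5 \pi}{4 a^{3}}$.

Repeating — each differentiation of $1/(t^2+a^2)^j$ produces $-2ja/(t^2+a^2)^{j+1}$ — and dividing through by $-2ja$ at each step yields, after $3$ differentiations in total,
$$\int_{0}^{\infty} \frac{5}{\left(a^{2} + t^{2}\right)^{4}} \, dt = \frac{25 \pi}{32 a^{7}}.$$

Setting $a = \frac{5}{2}$:
$$I = \frac{4 \pi}{3125}.$$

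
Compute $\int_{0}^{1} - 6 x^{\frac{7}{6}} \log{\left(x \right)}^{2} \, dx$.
$- \frac{2592}{2197}$

Begin with the known integral
$$J(a) = \int_{0}^{1} - 6 x^{a} \, dx = - \frac{6}{a + 1}.$$

Differentiating under the integral sign brings down a factor of $\ln x$:
$$\frac{dJ}{da} = \int_{0}^{1} - 6 x^{a} \log{\left(x \right)} \, dx = \frac{6}{\left(a + 1\right)^{2}}.$$

Repeating twice in total — each differentiation brings down another $\ln x$ — gives
$$\frac{d^{2}J}{da^{2}} = \int_{0}^{1} - 6 x^{a} \log{\left(x \right)}^{2} \, dx = - \frac{12}{\left(a + 1\right)^{3}},$$
and the integrand here is exactly the target integrand, so $I = - \frac{12}{\left(a + 1\right)^{3}}$.

Setting $a = \frac{7}{6}$:
$$I = - \frac{2592}{2197}.$$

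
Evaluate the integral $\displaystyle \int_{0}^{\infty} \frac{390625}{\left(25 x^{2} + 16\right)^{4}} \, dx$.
$\frac{390625 \pi}{524288}$

Begin with the known result
$$J(a) = \int_{0}^{\infty} \frac{1}{a^{2} + x^{2}} \, dx = \frac{\pi}{2 a}.$$

Differentiating under the integral sign with respect to $a$,
$$\frac{dJ}{da} = \int_{0}^{\infty} - \frac{2 a}{\left(a^{2} + x^{2}\right)^{2}} \, dx = - \frac{\pi}{2 a^{2}},$$
so $\int_{0}^{\infty} \frac{1}{\left(a^{2} + x^{2}\right)^{2}} \, dx = \frac{\pi}{4 a^{3}}$.

Repeating — each differentiation of $1/(x^2+a^2)^j$ produces $-2ja/(x^2+a^2)^{j+1}$ — and dividing through by $-2ja$ at each step yields, after $3$ differentiations in total,
$$\int_{0}^{\infty} \frac{1}{\left(a^{2} + x^{2}\right)^{4}} \, dx = \frac{5 \pi}{32 a^{7}}.$$

Setting $a = \frac{4}{5}$:
$$I = \frac{390625 \pi}{524288}.$$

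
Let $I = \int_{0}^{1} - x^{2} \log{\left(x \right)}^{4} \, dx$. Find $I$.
$- \frac{8}{81}$

Begin with the known integral
$$J(a) = \int_{0}^{1} - x^{a} \, dx = - \frac{1}{a + 1}.$$

Differentiating under the integral sign brings down a factor of $\ln x$:
$$\frac{dJ}{da} = \int_{0}^{1} - x^{a} \log{\left(x \right)} \, dx = \frac{1}{\left(a + 1\right)^{2}}.$$

Repeating $4$ times in total — each differentiation brings down another $\ln x$ — gives
$$\frac{d^{4}J}{da^{4}} = \int_{0}^{1} - x^{a} \log{\left(x \right)}^{4} \, dx = - \frac{24}{\left(a + 1\right)^{5}},$$
and the integrand here is exactly the target integrand, so $I = - \frac{24}{\left(a + 1\right)^{5}}$.

Setting $a = 2$:
$$I = - \frac{8}{81}.$$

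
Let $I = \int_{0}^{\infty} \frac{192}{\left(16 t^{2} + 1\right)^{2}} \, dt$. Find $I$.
$12 \pi$

Recall the elementary integral
$$J(a) = \int_{0}^{\infty} \frac{3}{4 \left(a^{2} + t^{2}\right)} \, dt = \frac{3 \pi}{8 a}.$$

Differentiating under the integral sign with respect to $a$,
$$\frac{dJ}{da} = \int_{0}^{\infty} - \frac{3 a}{2 \left(a^{2} + t^{2}\right)^{2}} \, dt = - \frac{3 \pi}{8 a^{2}},$$
so $\int_{0}^{\infty} \frac{3}{4 \left(a^{2} + t^{2}\right)^{2}} \, dt = \frac{3 \pi}{16 a^{3}}$.

Setting $a = \frac{1}{4}$:
$$I = 12 \pi.$$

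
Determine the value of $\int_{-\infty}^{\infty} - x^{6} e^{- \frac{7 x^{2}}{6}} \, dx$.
$- \frac{405 \sqrt{42} \sqrt{\pi}}{2401}$

Start from the elementary integral
$$J(a) = \int_{-\infty}^{\infty} - e^{- a x^{2}} \, dx = - \frac{\sqrt{\pi}}{\sqrt{a}}.$$

Differentiating under the integral sign brings down a factor of $(-x^2)$:
$$\frac{dJ}{da} = \int_{-\infty}^{\infty} x^{2} e^{- a x^{2}} \, dx = \frac{\sqrt{\pi}}{2 a^{\frac{3}{2}}}.$$

Repeating $3$ times in total — each differentiation brings down another $(-x^2)$ — gives
$$\frac{d^{3}J}{da^{3}} = \int_{-\infty}^{\infty} x^{6} e^{- a x^{2}} \, dx = \frac{15 \sqrt{\pi}}{8 a^{\frac{7}{2}}},$$
and the integrand here is $(-1)^{3}$ times the target integrand, so $I = (-1)^{3}\,\frac{d^{3}J}{da^{3}} = - \frac{15 \sqrt{\pi}}{8 a^{\frac{7}{2}}}$.

Setting $a = \frac{7}{6}$:
$$I = - \frac{405 \sqrt{42} \sqrt{\pi}}{2401}.$$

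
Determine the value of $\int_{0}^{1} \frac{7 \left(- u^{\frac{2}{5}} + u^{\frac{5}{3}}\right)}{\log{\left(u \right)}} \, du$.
$\log{\left(\frac{163840000000}{1801088541} \right)}$

Introduce a parameter $a$ in the exponent: let $I(a) = \int_{0}^{1} \frac{7 \left(- u^{\frac{2}{5}} + u^{a}\right)}{\log{\left(u \right)}} \, du$.

Since $\dfrac{\partial}{\partial a}\,u^{a} = u^{a} \ln u$, the $\ln u$ in the denominator cancels and
$$\frac{dI}{da} = \int_{0}^{1} 7 u^{a} \, du = 7 \left[\frac{u^{a+1}}{a+1}\right]_0^1 = \frac{7}{a + 1}.$$

Integrating with respect to $a$ gives $I(a) = \log{\left(\frac{78125 \left(a + 1\right)^{7}}{823543} \right)} + C$.

At $a = \frac{2}{5}$ the integrand is identically $0$, so $I(\frac{2}{5}) = 0$. The closed form gives $0$, hence $C = 0$.

Setting $a = \frac{5}{3}$:
$$I = \log{\left(\frac{163840000000}{1801088541} \right)}.$$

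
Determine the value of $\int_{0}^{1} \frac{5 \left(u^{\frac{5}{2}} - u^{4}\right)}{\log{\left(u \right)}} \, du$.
$- \log{\left(\frac{100000}{16807} \right)}$

Replace the exponent $4$ by a parameter $a$: let $I(a) = \int_{0}^{1} \frac{5 \left(u^{\frac{5}{2}} - u^{a}\right)}{\log{\left(u \right)}} \, du$.

Since $\dfrac{\partial}{\partial a}\,u^{a} = u^{a} \ln u$, the $\ln u$ in the denominator cancels and
$$\frac{dI}{da} = \int_{0}^{1} -5 u^{a} \, du = -5 \left[\frac{u^{a+1}}{a+1}\right]_0^1 = - \frac{5}{a + 1}.$$

Integrating with respect to $a$ gives $I(a) = - \log{\left(\frac{32 \left(a + 1\right)^{5}}{16807} \right)} + C$.

At $a = \frac{5}{2}$ the integrand is identically $0$, so $I(\frac{5}{2}) = 0$. The closed form gives $0$, hence $C = 0$.

Setting $a = 4$:
$$I = - \log{\left(\frac{100000}{16807} \right)}.$$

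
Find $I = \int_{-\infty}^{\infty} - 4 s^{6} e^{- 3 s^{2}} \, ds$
$- \frac{5 \sqrt{3} \sqrt{\pi}}{54}$

Begin with the known integral
$$J(a) = \int_{-\infty}^{\infty} - 4 e^{- a s^{2}} \, ds = - \frac{4 \sqrt{\pi}}{\sqrt{a}}.$$

Differentiating under the integral sign brings down a factor of $(-s^2)$:
$$\frac{dJ}{da} = \int_{-\infty}^{\infty} 4 s^{2} e^{- a s^{2}} \, ds = \frac{2 \sqrt{\pi}}{a^{\frac{3}{2}}}.$$

Repeating $3$ times in total — each differentiation brings down another $(-s^2)$ — gives
$$\frac{d^{3}J}{da^{3}} = \int_{-\infty}^{\infty} 4 s^{6} e^{- a s^{2}} \, ds = \frac{15 \sqrt{\pi}}{2 a^{\frac{7}{2}}},$$
and the integrand here is $(-1)^{3}$ times the target integrand, so $I = (-1)^{3}\,\frac{d^{3}J}{da^{3}} = - \frac{15 \sqrt{\pi}}{2 a^{\frac{7}{2}}}$.

Setting $a = 3$:
$$I = - \frac{5 \sqrt{3} \sqrt{\pi}}{54}.$$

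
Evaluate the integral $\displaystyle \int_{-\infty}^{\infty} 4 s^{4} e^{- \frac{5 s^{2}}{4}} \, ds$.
$\frac{96 \sqrt{5} \sqrt{\pi}}{125}$

Begin with the known integral
$$J(a) = \int_{-\infty}^{\infty} 4 e^{- a s^{2}} \, ds = \frac{4 \sqrt{\pi}}{\sqrt{a}}.$$

Differentiating under the integral sign brings down a factor of $(-s^2)$:
$$\frac{dJ}{da} = \int_{-\infty}^{\infty} - 4 s^{2} e^{- a s^{2}} \, ds = - \frac{2 \sqrt{\pi}}{a^{\frac{3}{2}}}.$$

Repeating twice in total — each differentiation brings down another $(-s^2)$ — gives
$$\frac{d^{2}J}{da^{2}} = \int_{-\infty}^{\infty} 4 s^{4} e^{- a s^{2}} \, ds = \frac{3 \sqrt{\pi}}{a^{\frac{5}{2}}},$$
and the integrand here is exactly the target integrand, so $I = \frac{3 \sqrt{\pi}}{a^{\frac{5}{2}}}$.

Setting $a = \frac{5}{4}$:
$$I = \frac{96 \sqrt{5} \sqrt{\pi}}{125}.$$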